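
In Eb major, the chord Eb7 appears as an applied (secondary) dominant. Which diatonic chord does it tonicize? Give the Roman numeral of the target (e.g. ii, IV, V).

The chord is a dominant seventh chord on Eb.
A dominant resolves down a perfect fifth: Eb → Ab. In Eb major, Ab is scale degree 4, i.e. IV.

IV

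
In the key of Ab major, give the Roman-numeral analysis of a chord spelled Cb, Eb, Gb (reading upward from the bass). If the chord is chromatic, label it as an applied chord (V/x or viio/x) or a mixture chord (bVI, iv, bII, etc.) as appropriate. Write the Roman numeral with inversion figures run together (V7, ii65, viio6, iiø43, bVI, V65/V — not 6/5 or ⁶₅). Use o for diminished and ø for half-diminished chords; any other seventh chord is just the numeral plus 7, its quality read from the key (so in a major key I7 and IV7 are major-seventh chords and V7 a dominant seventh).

bIII

Stacked in thirds the chord is Cb-Eb-Gb: a major triad on Cb.
Cb is the lowered third degree of Ab major (diatonic 3 would be C). This is a major triad on the lowered third degree, borrowed from the parallel minor.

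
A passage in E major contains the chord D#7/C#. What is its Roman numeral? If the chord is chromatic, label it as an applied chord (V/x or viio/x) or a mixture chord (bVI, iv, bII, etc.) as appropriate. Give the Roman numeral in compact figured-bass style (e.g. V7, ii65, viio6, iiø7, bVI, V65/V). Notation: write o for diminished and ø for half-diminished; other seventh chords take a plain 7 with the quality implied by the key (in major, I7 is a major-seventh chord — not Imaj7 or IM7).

The pitches D#-F##-A#-C# form a dominant seventh chord rooted on D#.
D# is not a diatonic chord root with this quality in E major, but it lies a perfect fifth above G# (iii), so the chord functions as an applied dominant of iii.
With C# in the bass the chord is in third inversion, so the figured bass is 42.

V42/iii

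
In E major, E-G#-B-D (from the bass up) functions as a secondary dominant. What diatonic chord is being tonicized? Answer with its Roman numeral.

IV

The chord is a dominant seventh chord on E.
A dominant resolves down a perfect fifth: E → A. In E major, A is scale degree 4, i.e. IV.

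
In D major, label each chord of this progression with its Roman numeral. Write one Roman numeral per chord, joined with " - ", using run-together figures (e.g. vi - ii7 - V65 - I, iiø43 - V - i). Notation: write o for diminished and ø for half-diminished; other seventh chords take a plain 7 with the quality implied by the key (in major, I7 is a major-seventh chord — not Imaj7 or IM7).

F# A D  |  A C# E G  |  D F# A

F#-A-D: root D is the tonic; major triad there is I6.
A-C#-E-G has root A, degree 5 in D major, so V7.
D-F#-A has root D, degree 1 in D major, so I.

I6 - V7 - I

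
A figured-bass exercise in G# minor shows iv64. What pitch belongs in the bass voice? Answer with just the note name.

G#

iv in G# minor has root C#; the chord is C#-E-G#.
The figure 64 means second inversion — the fifth is in the bass.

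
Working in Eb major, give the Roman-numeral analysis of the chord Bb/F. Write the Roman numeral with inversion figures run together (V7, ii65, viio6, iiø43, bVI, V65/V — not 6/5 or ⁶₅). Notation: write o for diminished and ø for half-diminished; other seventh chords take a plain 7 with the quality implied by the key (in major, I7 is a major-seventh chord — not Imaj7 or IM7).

Stacked in thirds the chord is Bb-D-F: a major triad on Bb.
Bb is scale degree 5 in Eb major, and a major triad on that degree is written V.
With F in the bass the chord is in second inversion, so the figured bass is 64.

V64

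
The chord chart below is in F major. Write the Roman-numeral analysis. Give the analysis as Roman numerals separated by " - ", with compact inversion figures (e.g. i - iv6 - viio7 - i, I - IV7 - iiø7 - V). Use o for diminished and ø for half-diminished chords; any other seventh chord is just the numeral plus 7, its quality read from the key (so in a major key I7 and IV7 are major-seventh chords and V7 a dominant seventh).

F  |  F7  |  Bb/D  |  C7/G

I - V7/IV - IV6 - V43

F: root F is the tonic; major triad there is I.
F7: chromatic; F is V of IV, so V7/IV.
Bb/D has root Bb, degree 4 in F major, so IV6.
C7/G has root C, degree 5 in F major, so V43.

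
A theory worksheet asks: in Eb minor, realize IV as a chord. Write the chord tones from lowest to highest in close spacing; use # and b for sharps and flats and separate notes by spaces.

Ab C Eb

Scale degree 4 in Eb minor is Ab; here the chord built on it is altered to a major triad. IV is the major subdominant, borrowed from the parallel major.
So the chord is Ab-C-Eb, a major triad.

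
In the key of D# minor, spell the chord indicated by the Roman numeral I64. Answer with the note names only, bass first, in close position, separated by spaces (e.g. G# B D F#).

Scale degree 1 in D# minor is D#; here the chord built on it is altered to a major triad. I64 is the major tonic (Picardy third), borrowed from the parallel major.
So the chord is D#-F##-A#.
The figured bass 64 indicates second inversion, placing the fifth (A#) in the bass: A#-D#-F##.

A# D# F##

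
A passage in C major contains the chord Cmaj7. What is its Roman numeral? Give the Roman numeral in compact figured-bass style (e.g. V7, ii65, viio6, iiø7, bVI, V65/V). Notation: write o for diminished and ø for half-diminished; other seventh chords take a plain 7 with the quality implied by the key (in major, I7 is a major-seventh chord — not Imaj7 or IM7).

Stacked in thirds the chord is C-E-G-B: a major seventh chord on C.
In C major, C is the tonic; the diatonic major seventh chord there is I7.

I7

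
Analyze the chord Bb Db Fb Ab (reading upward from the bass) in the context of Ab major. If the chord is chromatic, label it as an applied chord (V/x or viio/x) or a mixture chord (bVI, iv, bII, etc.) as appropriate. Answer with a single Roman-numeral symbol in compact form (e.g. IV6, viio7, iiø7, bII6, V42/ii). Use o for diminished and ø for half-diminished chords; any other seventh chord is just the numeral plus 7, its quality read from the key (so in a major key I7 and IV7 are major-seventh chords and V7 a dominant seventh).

iiø7

The pitches Bb-Db-Fb-Ab form a half-diminished seventh chord rooted on Bb.
Bb is the second degree of Ab major. This is the half-diminished supertonic seventh, borrowed from the parallel minor.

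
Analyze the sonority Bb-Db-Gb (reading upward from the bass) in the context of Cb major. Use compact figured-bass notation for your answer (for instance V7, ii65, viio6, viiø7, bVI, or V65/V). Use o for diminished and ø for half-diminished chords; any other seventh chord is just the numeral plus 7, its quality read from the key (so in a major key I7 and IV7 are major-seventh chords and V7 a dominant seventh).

The pitches Gb-Bb-Db form a major triad rooted on Gb.
Gb is scale degree 5 in Cb major, and a major triad on that degree is written V.
With Bb in the bass the chord is in first inversion, so the figured bass is 6.

V6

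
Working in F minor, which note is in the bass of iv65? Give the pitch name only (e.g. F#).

iv in F minor has root Bb; the chord is Bb-Db-F-Ab.
The figure 65 means first inversion — the third is in the bass.

Db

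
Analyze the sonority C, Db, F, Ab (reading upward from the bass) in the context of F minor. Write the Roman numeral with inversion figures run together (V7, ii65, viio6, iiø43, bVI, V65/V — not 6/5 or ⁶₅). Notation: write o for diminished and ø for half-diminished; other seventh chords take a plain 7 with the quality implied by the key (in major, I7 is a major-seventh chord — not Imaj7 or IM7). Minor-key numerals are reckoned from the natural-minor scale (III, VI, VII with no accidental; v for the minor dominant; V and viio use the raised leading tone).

VI42

The pitches Db-F-Ab-C form a major seventh chord rooted on Db.
In F minor, Db is the submediant; the diatonic major seventh chord there is VI7.
With C in the bass the chord is in third inversion, so the figured bass is 42.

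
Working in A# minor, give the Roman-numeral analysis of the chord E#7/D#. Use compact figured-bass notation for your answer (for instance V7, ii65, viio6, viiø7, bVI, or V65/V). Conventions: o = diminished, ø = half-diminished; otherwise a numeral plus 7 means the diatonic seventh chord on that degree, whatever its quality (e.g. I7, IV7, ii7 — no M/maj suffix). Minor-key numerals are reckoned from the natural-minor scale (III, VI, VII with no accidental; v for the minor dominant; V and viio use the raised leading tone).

V42

The pitches E#-G##-B#-D# form a dominant seventh chord rooted on E#.
E# is scale degree 5 in A# minor, and a dominant seventh chord on that degree is written V7.
With D# in the bass the chord is in third inversion, so the figured bass is 42.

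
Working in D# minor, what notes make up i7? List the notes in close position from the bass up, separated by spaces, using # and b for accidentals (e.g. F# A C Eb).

The numeral's case and figure indicate a minor seventh chord. In D# minor its root, scale degree 1, is D#.
Stacking thirds from D# gives D#-F#-A#-C#.

D# F# A# C#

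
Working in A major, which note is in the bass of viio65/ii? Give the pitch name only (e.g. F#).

C#

The applied chord viio65/ii is rooted on A#: A#-C#-E-G.
The figure 65 means first inversion — the third is in the bass.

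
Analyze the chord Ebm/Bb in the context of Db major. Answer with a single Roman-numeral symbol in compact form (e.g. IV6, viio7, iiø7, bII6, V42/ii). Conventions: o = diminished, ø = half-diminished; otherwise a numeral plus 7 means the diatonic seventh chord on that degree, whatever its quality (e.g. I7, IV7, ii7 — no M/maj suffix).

Stacked in thirds the chord is Eb-Gb-Bb: a minor triad on Eb.
Eb is scale degree 2 in Db major, and a minor triad on that degree is written ii.
With Bb in the bass the chord is in second inversion, so the figured bass is 64.

ii64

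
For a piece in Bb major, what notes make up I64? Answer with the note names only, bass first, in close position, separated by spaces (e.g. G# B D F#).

The numeral's case and figure indicate a major triad. In Bb major its root, scale degree 1, is Bb.
That chord is spelled Bb-D-F.
With the 64 figure the chord is in second inversion; from the bass F upward in close position it reads F-Bb-D.

F Bb D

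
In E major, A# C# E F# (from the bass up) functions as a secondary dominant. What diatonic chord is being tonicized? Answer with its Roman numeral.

The chord is a dominant seventh chord on F#.
A dominant resolves down a perfect fifth: F# → B. In E major, B is scale degree 5, i.e. V.

V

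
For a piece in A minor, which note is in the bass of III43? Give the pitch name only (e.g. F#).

G

III in A minor has root C; the chord is C-E-G-B.
The figure 43 means second inversion — the fifth is in the bass.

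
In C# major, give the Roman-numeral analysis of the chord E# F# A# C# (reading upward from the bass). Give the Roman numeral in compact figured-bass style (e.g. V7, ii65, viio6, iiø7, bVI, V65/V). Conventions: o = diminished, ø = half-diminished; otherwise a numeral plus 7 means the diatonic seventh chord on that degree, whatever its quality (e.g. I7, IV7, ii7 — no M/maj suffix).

Stacked in thirds the chord is F#-A#-C#-E#: a major seventh chord on F#.
In C# major, F# is the subdominant; the diatonic major seventh chord there is IV7.
With E# in the bass the chord is in third inversion, so the figured bass is 42.

IV42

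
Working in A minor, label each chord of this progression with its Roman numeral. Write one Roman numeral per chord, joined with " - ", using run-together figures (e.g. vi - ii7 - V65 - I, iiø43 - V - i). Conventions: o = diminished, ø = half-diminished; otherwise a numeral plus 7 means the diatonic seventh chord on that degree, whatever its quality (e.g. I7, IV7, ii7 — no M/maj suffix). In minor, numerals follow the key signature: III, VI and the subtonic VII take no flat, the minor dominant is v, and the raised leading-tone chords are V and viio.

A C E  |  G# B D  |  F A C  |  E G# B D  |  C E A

A-C-E has root A, degree 1 in A minor, so i.
G#-B-D: root G# is the leading tone; diminished triad there is viio.
F-A-C: root F is the submediant; major triad there is VI.
E-G#-B-D: root E is the dominant; dominant seventh chord there is V7.
C-E-A: root A is the tonic; minor triad there is i6.

i - viio - VI - V7 - i6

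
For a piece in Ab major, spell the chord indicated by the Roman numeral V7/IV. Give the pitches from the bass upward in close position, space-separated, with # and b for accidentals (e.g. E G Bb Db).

Ab C Eb Gb

V7/IV is a secondary dominant — the dominant seventh of IV. IV in Ab major is Db, so the applied chord's root is Ab, a perfect fifth above.
Building a dominant seventh chord on Ab gives Ab-C-Eb-Gb.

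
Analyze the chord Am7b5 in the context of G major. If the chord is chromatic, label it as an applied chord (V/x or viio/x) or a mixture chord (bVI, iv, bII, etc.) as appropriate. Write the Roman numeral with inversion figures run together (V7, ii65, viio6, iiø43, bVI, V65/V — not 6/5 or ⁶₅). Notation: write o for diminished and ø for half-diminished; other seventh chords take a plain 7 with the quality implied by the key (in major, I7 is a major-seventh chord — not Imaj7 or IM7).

Stacked in thirds the chord is A-C-Eb-G: a half-diminished seventh chord on A.
A is the second degree of G major. This is the half-diminished supertonic seventh, borrowed from the parallel minor.

iiø7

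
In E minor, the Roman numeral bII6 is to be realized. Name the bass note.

A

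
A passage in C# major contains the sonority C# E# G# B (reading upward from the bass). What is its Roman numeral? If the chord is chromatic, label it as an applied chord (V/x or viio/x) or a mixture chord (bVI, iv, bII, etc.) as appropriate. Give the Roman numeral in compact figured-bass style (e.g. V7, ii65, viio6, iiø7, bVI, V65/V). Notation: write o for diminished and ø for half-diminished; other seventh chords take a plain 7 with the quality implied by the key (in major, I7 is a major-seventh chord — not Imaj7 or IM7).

V7/IV

Stacked in thirds the chord is C#-E#-G#-B: a dominant seventh chord on C#.
C# is not a diatonic chord root with this quality in C# major, but it lies a perfect fifth above F# (IV), so the chord functions as an applied dominant of IV.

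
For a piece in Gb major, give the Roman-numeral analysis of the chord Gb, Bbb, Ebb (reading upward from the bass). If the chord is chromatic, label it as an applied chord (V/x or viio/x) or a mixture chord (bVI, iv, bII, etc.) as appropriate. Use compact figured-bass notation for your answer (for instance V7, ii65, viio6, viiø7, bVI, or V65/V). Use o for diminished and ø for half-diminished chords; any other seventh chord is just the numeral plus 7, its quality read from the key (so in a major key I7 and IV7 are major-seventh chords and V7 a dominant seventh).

bVI6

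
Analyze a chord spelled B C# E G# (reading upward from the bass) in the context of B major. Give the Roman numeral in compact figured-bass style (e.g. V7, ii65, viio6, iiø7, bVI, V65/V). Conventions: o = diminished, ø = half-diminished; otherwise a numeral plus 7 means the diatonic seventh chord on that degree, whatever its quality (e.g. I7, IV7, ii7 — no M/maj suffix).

Stacked in thirds the chord is C#-E-G#-B: a minor seventh chord on C#.
C# is scale degree 2 in B major, and a minor seventh chord on that degree is written ii7.
With B in the bass the chord is in third inversion, so the figured bass is 42.

ii42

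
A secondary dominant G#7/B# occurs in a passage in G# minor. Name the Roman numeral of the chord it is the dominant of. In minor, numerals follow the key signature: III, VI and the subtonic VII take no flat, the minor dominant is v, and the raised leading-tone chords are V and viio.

iv

The chord is a dominant seventh chord on G#.
A dominant resolves down a perfect fifth: G# → C#. In G# minor, C# is scale degree 4, i.e. iv.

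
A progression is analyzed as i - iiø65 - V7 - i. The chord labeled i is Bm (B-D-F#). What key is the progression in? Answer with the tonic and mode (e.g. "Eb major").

The chord Bm is a minor triad rooted on B; its label is i.
If B is scale degree 1 and the mode makes that degree carry a minor triad, the tonic is B and the mode is minor.

B minor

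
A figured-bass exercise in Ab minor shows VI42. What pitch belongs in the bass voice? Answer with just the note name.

VI in Ab minor has root Fb; the chord is Fb-Ab-Cb-Eb.
The figure 42 means third inversion — the seventh is in the bass.

Eb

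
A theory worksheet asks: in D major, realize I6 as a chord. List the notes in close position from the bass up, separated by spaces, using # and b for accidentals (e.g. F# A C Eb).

F# A D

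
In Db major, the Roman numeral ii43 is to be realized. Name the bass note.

Bb

ii in Db major has root Eb; the chord is Eb-Gb-Bb-Db.
The figure 43 means second inversion — the fifth is in the bass.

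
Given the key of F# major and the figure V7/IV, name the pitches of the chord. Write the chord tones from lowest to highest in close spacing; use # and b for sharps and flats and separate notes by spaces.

F# A# C# E

V7/IV is a secondary dominant — the dominant seventh of IV. IV in F# major is B, so the applied chord's root is F#, a perfect fifth above.
Building a dominant seventh chord on F# gives F#-A#-C#-E.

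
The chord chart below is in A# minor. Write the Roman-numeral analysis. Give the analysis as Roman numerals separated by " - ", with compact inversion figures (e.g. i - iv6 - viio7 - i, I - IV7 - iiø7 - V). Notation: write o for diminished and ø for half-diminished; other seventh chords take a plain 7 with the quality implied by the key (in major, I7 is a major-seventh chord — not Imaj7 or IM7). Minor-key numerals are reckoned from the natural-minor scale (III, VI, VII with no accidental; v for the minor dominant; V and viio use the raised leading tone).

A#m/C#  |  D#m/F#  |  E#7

i6 - iv6 - V7

A#m/C# has root A#, degree 1 in A# minor, so i6.
D#m/F#: minor triad on D# = scale degree 4 → iv6.
E#7: root E# is the dominant; dominant seventh chord there is V7.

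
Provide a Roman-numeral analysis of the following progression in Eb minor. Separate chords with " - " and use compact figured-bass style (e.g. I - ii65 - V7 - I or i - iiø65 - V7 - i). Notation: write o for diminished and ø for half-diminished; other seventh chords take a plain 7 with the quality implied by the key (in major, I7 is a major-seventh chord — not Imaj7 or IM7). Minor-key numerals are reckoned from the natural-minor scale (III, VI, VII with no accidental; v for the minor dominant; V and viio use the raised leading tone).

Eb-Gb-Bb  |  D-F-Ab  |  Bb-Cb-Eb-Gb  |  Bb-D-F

Eb-Gb-Bb has root Eb, degree 1 in Eb minor, so i.
D-F-Ab: diminished triad on D = scale degree 7 → viio.
Bb-Cb-Eb-Gb: root Cb is the submediant; major seventh chord there is VI42.
Bb-D-F: major triad on Bb = scale degree 5 → V.

i - viio - VI42 - V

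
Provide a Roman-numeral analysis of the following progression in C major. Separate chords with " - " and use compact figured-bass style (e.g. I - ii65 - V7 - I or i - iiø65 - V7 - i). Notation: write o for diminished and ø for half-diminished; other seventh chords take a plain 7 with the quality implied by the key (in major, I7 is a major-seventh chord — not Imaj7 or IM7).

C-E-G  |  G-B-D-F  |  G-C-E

C-E-G: major triad on C = scale degree 1 → I.
G-B-D-F has root G, degree 5 in C major, so V7.
G-C-E: root C is the tonic; major triad there is I64.

I - V7 - I64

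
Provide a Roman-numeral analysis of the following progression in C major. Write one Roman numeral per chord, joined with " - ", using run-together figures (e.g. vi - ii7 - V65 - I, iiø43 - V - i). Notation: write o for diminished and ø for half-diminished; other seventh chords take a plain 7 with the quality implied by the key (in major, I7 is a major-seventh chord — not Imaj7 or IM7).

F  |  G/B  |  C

IV - V6 - I

F has root F, degree 4 in C major, so IV.
G/B: root G is the dominant; major triad there is V6.
C has root C, degree 1 in C major, so I.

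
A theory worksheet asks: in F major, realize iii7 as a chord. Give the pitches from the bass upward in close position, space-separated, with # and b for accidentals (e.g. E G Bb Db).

A C E G

In F major, scale degree 3 is A, and the diatonic chord built there is a minor seventh chord.
That chord is spelled A-C-E-G.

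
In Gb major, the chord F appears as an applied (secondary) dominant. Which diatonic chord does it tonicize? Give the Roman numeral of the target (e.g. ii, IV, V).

iii

The chord is a major triad on F.
A dominant resolves down a perfect fifth: F → Bb. In Gb major, Bb is scale degree 3, i.e. iii.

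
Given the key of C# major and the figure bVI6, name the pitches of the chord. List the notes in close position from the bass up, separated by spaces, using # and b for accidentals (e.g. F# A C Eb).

bVI6 is a major triad on the lowered sixth degree, borrowed from the parallel minor. In C# major that root is A.
So the chord is A-C#-E, a major triad.
With the 6 figure the chord is in first inversion; from the bass C# upward in close position it reads C#-E-A.

C# E A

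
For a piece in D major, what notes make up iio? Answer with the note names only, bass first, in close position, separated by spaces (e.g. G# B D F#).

iio is the diminished supertonic triad, borrowed from the parallel minor. In D major that root is E.
So the chord is E-G-Bb, a diminished triad.

E G Bb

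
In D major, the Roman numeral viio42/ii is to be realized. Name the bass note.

C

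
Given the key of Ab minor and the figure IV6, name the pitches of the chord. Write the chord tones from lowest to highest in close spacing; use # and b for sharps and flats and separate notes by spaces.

Scale degree 4 in Ab minor is Db; here the chord built on it is altered to a major triad. IV6 is the major subdominant, borrowed from the parallel major.
So the chord is Db-F-Ab.
With the 6 figure the chord is in first inversion; from the bass F upward in close position it reads F-Ab-Db.

F Ab Db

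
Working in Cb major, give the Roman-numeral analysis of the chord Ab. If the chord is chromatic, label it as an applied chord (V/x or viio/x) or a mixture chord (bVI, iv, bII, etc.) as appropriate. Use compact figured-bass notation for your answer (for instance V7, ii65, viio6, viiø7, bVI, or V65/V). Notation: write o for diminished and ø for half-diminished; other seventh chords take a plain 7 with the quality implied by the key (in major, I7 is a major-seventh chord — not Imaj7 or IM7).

Stacked in thirds the chord is Ab-C-Eb: a major triad on Ab.
Ab is not a diatonic chord root with this quality in Cb major, but it lies a perfect fifth above Db (ii), so the chord functions as an applied dominant of ii.

V/ii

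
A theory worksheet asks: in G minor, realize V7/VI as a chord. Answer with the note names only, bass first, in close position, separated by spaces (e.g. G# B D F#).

Bb D F Ab

The slash means an applied dominant: we want the dominant of VI. In G minor, VI is Eb major, and its dominant is built on Bb.
Building a dominant seventh chord on Bb gives Bb-D-F-Ab.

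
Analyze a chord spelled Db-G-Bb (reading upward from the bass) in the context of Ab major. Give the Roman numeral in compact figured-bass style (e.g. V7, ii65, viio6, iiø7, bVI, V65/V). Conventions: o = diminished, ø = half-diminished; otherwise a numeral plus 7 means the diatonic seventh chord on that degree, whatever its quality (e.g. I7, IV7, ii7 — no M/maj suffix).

viio64

Stacked in thirds the chord is G-Bb-Db: a diminished triad on G.
In Ab major, G is the leading tone; the diatonic diminished triad there is viio.
With Db in the bass the chord is in second inversion, so the figured bass is 64.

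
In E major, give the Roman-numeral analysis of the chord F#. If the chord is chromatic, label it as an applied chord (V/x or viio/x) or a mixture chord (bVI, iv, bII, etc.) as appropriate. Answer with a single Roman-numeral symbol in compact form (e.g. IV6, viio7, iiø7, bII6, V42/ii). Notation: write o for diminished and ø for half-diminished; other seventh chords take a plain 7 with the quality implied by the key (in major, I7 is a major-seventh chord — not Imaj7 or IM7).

V/V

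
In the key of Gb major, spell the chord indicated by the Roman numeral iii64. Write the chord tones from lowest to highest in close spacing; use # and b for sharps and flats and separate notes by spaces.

In Gb major, the third degree is Bb, and the diatonic chord built there is a minor triad.
That chord is spelled Bb-Db-F.
The figured bass 64 indicates second inversion, placing the fifth (F) in the bass: F-Bb-Db.

F Bb Db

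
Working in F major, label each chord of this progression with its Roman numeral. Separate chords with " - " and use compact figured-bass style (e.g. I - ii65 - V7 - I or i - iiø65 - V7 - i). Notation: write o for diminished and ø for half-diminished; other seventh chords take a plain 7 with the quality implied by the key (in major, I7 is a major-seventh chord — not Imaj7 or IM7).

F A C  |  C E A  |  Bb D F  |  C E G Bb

F-A-C has root F, degree 1 in F major, so I.
C-E-A: root A is the mediant; minor triad there is iii6.
Bb-D-F: major triad on Bb = scale degree 4 → IV.
C-E-G-Bb has root C, degree 5 in F major, so V7.

I - iii6 - IV - V7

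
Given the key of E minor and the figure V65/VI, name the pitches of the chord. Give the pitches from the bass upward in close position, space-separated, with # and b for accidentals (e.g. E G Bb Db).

B D F G

V65/VI is a secondary dominant — the dominant seventh of VI. VI in E minor is C, so the applied chord's root is G, a perfect fifth above.
Building a dominant seventh chord on G gives G-B-D-F.
The figured bass 65 indicates first inversion, placing the third (B) in the bass: B-D-F-G.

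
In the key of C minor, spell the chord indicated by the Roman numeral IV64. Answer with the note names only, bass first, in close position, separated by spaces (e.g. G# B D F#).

C F A

IV64 is the major subdominant, borrowed from the parallel major. In C minor that root is F.
So the chord is F-A-C.
The figured bass 64 indicates second inversion, placing the fifth (C) in the bass: C-F-A.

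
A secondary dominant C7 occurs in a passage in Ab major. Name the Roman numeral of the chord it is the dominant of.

The chord is a dominant seventh chord on C.
A dominant resolves down a perfect fifth: C → F. In Ab major, F is scale degree 6, i.e. vi.

vi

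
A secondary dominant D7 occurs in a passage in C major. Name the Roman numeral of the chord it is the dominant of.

The chord is a dominant seventh chord on D.
A dominant resolves down a perfect fifth: D → G. In C major, G is scale degree 5, i.e. V.

V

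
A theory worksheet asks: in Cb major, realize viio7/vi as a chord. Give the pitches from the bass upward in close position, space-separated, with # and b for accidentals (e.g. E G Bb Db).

G Bb Db Fb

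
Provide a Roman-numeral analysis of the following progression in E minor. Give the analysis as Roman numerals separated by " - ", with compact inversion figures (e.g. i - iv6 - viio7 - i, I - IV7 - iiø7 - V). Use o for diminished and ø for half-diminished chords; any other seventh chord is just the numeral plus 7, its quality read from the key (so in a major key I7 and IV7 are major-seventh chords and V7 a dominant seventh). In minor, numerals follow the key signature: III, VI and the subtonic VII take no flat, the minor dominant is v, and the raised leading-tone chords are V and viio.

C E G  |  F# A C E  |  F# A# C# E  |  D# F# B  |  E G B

VI - iiø7 - V7/V - V6 - i

C-E-G: root C is the submediant; major triad there is VI.
F#-A-C-E: root F# is the supertonic; half-diminished seventh chord there is iiø7.
F#-A#-C#-E: a dominant seventh chord on F#, the applied dominant of V → V7/V.
D#-F#-B: major triad on B = scale degree 5 → V6.
E-G-B: root E is the tonic; minor triad there is i.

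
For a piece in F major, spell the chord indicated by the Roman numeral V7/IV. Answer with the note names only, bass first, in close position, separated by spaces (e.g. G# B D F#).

The slash means an applied dominant: we want the dominant of IV. In F major, IV is Bb major, and its dominant is built on F.
Building a dominant seventh chord on F gives F-A-C-Eb.

F A C Eb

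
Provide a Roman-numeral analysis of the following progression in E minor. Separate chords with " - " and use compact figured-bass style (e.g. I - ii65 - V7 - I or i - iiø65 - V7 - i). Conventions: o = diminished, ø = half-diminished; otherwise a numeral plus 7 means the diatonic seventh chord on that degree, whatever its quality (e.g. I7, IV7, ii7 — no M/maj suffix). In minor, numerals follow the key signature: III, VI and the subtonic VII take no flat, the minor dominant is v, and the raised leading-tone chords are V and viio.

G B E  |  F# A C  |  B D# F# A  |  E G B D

i6 - iio - V7 - i7

G-B-E has root E, degree 1 in E minor, so i6.
F#-A-C has root F#, degree 2 in E minor, so iio.
B-D#-F#-A: root B is the dominant; dominant seventh chord there is V7.
E-G-B-D: minor seventh chord on E = scale degree 1 → i7.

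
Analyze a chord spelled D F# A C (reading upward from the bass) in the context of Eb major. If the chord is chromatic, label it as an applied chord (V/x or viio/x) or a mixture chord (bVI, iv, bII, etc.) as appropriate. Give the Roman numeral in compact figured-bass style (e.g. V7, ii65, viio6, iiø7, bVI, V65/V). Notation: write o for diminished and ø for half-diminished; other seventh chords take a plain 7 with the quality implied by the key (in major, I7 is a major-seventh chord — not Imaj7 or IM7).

V7/iii

The pitches D-F#-A-C form a dominant seventh chord rooted on D.
D is not a diatonic chord root with this quality in Eb major, but it lies a perfect fifth above G (iii), so the chord functions as an applied dominant of iii.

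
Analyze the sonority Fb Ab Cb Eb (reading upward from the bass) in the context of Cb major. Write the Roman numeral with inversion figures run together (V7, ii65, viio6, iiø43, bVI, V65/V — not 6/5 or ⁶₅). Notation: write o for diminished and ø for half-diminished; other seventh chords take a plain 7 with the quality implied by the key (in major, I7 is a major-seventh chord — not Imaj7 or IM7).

IV7

Stacked in thirds the chord is Fb-Ab-Cb-Eb: a major seventh chord on Fb.
In Cb major, Fb is the subdominant; the diatonic major seventh chord there is IV7.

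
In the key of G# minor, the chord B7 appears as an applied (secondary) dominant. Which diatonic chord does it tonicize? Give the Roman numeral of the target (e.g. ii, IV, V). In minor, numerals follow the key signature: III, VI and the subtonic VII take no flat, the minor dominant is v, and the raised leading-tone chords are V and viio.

The chord is a dominant seventh chord on B.
A dominant resolves down a perfect fifth: B → E. In G# minor, E is scale degree 6, i.e. VI.

VI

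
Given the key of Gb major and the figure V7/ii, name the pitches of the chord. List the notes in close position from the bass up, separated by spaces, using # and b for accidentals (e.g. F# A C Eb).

The slash means an applied dominant: we want the dominant of ii. In Gb major, ii is Ab minor, and its dominant is built on Eb.
Building a dominant seventh chord on Eb gives Eb-G-Bb-Db.

Eb G Bb Db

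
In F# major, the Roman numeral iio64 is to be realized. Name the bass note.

D

iio in F# major has root G#; the chord is G#-B-D.
The figure 64 means second inversion — the fifth is in the bass.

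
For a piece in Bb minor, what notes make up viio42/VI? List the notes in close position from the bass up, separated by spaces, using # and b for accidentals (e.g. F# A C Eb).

Ebb F Ab Cb

viio42/VI is a secondary leading-tone chord. The target VI is Gb in Bb minor; the applied chord is rooted a semitone below, on F.
Building a fully diminished seventh chord on F gives F-Ab-Cb-Ebb.
With the 42 figure the chord is in third inversion; from the bass Ebb upward in close position it reads Ebb-F-Ab-Cb.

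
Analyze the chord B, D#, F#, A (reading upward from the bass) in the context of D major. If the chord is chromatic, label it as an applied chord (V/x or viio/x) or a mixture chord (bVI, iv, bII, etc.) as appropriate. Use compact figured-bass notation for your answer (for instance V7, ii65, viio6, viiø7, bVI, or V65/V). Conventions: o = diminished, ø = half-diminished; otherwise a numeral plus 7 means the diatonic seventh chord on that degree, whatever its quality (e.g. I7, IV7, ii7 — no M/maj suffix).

The pitches B-D#-F#-A form a dominant seventh chord rooted on B.
B is not a diatonic chord root with this quality in D major, but it lies a perfect fifth above E (ii), so the chord functions as an applied dominant of ii.

V7/ii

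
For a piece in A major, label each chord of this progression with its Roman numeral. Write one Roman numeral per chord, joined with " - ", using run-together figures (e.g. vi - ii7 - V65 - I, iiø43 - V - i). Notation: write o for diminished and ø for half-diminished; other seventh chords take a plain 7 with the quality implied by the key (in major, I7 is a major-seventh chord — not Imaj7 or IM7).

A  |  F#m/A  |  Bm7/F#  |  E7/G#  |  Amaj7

A: root A is the tonic; major triad there is I.
F#m/A: minor triad on F# = scale degree 6 → vi6.
Bm7/F#: minor seventh chord on B = scale degree 2 → ii43.
E7/G#: dominant seventh chord on E = scale degree 5 → V65.
Amaj7 has root A, degree 1 in A major, so I7.

I - vi6 - ii43 - V65 - I7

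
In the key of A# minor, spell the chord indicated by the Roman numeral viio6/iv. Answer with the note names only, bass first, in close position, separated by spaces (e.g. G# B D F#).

E# G# C##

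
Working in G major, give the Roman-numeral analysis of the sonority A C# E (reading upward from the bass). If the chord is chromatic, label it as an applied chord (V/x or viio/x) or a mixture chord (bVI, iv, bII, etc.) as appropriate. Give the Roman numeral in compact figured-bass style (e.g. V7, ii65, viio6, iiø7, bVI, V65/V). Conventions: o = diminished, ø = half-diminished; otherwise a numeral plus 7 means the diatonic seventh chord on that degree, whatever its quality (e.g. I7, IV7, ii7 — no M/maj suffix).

Stacked in thirds the chord is A-C#-E: a major triad on A.
A is not a diatonic chord root with this quality in G major, but it lies a perfect fifth above D (V), so the chord functions as an applied dominant of V.

V/V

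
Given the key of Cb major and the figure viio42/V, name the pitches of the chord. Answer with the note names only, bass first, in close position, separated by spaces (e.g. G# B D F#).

Ebb F Ab Cb

viio42/V is a secondary leading-tone chord. The target V is Gb in Cb major; the applied chord is rooted a semitone below, on F.
Building a fully diminished seventh chord on F gives F-Ab-Cb-Ebb.
With the 42 figure the chord is in third inversion; from the bass Ebb upward in close position it reads Ebb-F-Ab-Cb.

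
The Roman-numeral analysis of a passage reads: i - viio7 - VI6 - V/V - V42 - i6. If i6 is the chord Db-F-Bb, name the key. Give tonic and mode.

i6 is given as Db-F-Bb — a minor triad with root Bb.
If Bb is scale degree 1 and the mode makes that degree carry a minor triad, the tonic is Bb and the mode is minor.

Bb minor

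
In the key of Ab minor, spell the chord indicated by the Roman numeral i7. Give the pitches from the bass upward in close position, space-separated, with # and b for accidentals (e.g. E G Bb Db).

The numeral's case and figure indicate a minor seventh chord. In Ab minor its root, the tonic, is Ab.
Stacking thirds from Ab gives Ab-Cb-Eb-Gb.

Ab Cb Eb Gb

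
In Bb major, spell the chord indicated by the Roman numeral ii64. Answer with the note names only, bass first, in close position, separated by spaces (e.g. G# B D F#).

G C Eb

In Bb major, the second degree is C, and the diatonic chord built there is a minor triad.
Stacking thirds from C gives C-Eb-G.
The figured bass 64 indicates second inversion, placing the fifth (G) in the bass: G-C-Eb.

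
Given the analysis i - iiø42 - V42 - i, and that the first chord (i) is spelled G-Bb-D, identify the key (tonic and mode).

G minor

i is given as G-Bb-D — a minor triad with root G.
If G is scale degree 1 and the mode makes that degree carry a minor triad, the tonic is G and the mode is minor.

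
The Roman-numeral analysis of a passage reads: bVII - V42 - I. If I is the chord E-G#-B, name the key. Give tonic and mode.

E major

The chord E is a major triad rooted on E; its label is I.
If E is scale degree 1 and the mode makes that degree carry a major triad, the tonic is E and the mode is major.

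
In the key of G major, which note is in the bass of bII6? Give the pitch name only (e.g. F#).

C

bII in G major has root Ab; the chord is Ab-C-Eb.
The figure 6 means first inversion — the third is in the bass.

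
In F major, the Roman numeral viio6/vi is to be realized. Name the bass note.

E

The applied chord viio6/vi is rooted on C#: C#-E-G.
The figure 6 means first inversion — the third is in the bass.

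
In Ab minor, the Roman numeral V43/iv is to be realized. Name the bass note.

Eb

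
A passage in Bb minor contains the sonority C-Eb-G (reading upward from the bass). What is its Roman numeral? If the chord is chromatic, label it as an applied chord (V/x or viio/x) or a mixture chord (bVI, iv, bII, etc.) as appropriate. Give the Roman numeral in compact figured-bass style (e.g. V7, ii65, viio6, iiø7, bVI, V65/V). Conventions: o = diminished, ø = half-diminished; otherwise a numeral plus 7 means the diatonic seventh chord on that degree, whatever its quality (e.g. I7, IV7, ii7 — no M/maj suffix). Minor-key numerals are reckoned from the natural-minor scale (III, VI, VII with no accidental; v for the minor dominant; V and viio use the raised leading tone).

Stacked in thirds the chord is C-Eb-G: a minor triad on C.
C is the second degree of Bb minor. This is the minor supertonic, borrowed from the parallel major (the Dorian ii).

ii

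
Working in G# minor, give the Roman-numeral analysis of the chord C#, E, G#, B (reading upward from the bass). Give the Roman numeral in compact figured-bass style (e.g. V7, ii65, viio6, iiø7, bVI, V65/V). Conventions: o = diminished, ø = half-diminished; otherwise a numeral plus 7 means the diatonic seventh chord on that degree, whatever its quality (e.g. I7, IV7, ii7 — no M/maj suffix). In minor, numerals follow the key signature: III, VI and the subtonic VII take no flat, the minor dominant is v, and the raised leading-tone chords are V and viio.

The pitches C#-E-G#-B form a minor seventh chord rooted on C#.
C# is scale degree 4 in G# minor, and a minor seventh chord on that degree is written iv7.

iv7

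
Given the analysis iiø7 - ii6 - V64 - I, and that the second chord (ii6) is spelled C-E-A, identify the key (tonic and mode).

G major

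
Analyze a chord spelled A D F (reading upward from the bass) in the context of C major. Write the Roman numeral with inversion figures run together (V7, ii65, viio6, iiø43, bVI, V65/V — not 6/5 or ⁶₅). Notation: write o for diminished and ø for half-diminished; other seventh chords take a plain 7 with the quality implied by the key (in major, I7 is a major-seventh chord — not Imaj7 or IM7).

Stacked in thirds the chord is D-F-A: a minor triad on D.
D is scale degree 2 in C major, and a minor triad on that degree is written ii.
With A in the bass the chord is in second inversion, so the figured bass is 64.

ii64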